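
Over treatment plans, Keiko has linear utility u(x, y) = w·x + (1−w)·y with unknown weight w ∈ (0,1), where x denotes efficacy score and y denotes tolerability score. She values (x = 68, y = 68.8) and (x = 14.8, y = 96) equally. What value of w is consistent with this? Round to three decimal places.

u(68,68.8) = u(14.8,96) means w·68 + (1−w)·68.8 = w·14.8 + (1−w)·96.
Collecting terms: w·53.2 = (1−w)·27.2.
The marginal rate of substitution is 27.2/53.2, so w = 27.2/(53.2+27.2) = 0.338.

w = 0.338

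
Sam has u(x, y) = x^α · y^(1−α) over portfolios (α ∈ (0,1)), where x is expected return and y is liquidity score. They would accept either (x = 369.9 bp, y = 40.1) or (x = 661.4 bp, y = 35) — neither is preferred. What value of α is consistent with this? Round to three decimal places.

α ≈ 0.190

The Cobb–Douglas utilities coincide, so 369.9^α·40.1^(1−α) = 661.4^α·35^(1−α).
(369.9/661.4)^α = (35/40.1)^(1−α); take logs: α·ln(369.9/661.4) = (1−α)·ln(35/40.1), i.e. α·-0.581126 = (1−α)·-0.136028.
So α/(1−α) = (-0.136028)/(-0.581126) = 0.234077, and α = 0.234077/1.234077 ≈ 0.190.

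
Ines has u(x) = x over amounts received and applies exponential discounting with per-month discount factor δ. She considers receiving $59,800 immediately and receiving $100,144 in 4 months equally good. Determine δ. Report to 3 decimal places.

δ ≈ 0.879

Equating discounted utilities: u(59800) = δ^4·u(100144) ⇒ δ^4 = u(59800)/u(100144).
With u(x) = x: δ^4 = 59800/100144 = 0.59714.
Hence δ = (0.59714)^(1/4) = 0.87906.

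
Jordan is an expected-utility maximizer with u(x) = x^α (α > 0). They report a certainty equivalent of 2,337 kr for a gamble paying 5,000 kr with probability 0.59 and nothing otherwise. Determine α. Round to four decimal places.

The lottery's expected utility is 0.59·u(5000) + 0.41·u(0) = 0.59·5000^α (since u(0) = 0 for α > 0).
Indifference: 2337^α = 0.59·5000^α, so (2337/5000)^α = 0.59.
Take logs: α = ln 0.59 / ln(2337/5000) ≈ 0.693733.

α ≈ 0.6937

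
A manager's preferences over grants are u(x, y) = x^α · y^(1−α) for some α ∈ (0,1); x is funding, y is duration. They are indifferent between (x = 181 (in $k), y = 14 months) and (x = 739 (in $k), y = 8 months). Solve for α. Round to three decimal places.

The Cobb–Douglas utilities coincide, so 181^α·14^(1−α) = 739^α·8^(1−α).
Rearrange to (181/739)^α = (8/14)^(1−α) and take logs: α·-1.406801 = (1−α)·-0.559616.
So α/(1−α) = (-0.559616)/(-1.406801) = 0.397793, and α = 0.397793/1.397793 ≈ 0.285.

α ≈ 0.285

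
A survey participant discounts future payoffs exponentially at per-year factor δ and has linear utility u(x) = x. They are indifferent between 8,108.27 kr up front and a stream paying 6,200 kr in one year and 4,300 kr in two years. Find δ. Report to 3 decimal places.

Present value of the stream is 6200·δ + 4300·δ². Indifference gives 6200δ + 4300δ² = 8108.27.
So 4300δ² + 6200δ − 8108.27 = 0.
δ = (−6200 + √(6200² + 4·4300·8108.27)) / (2·4300) = (−6200 + √177902244.00) / 8600 ≈ 0.830.

δ ≈ 0.830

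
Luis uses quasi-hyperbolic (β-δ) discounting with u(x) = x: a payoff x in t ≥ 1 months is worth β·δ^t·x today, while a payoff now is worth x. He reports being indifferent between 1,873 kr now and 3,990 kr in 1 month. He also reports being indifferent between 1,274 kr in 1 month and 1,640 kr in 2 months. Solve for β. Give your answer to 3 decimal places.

β ≈ 0.604

From the later pair, β·δ^1·1274 = β·δ^2·1640; dividing through, δ = 1274/1640 = 0.77683.
The first indifference: 1873 = β·δ·3990, so β = 1873/(δ·3990) = 1873/(0.77683·3990) ≈ 0.604.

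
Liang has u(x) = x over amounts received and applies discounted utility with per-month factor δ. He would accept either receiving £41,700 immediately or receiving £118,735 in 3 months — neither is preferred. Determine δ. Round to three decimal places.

δ ≈ 0.706

Equating discounted utilities: u(41700) = δ^3·u(118735) ⇒ δ^3 = u(41700)/u(118735).
With u(x) = x: δ^3 = 41700/118735 = 0.35120.
Taking the cube root: δ = 0.35120^(1/3) ≈ 0.706.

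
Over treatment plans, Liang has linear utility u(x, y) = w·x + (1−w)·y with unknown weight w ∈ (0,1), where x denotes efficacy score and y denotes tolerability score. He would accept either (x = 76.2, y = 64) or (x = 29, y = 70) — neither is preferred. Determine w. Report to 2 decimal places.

w = 0.11

u(76.2,64) = u(29,70) means w·76.2 + (1−w)·64 = w·29 + (1−w)·70.
w·(76.2−29) = (1−w)·(70−64), i.e. w·47.2 = (1−w)·6.
The marginal rate of substitution is 6/47.2, so w = 6/(47.2+6) = 0.11.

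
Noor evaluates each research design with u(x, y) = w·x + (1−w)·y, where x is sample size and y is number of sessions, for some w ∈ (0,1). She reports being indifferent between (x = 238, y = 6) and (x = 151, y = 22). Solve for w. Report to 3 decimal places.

Equating utilities: w·238 + (1−w)·6 = w·151 + (1−w)·22.
Rearranging, 87·w − 16·(1−w) = 0.
The marginal rate of substitution is 16/87, so w = 16/(87+16) = 0.155.

w = 0.155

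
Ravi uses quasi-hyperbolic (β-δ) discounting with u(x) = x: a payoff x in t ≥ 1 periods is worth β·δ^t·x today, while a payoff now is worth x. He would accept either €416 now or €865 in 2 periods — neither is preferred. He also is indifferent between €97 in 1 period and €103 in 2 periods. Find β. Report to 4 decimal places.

β ≈ 0.5423

Both payoffs in the second observation are in the future, so β drops out: δ^1·97 = δ^2·103 ⇒ δ = 97/103 = 0.94175.
Substituting δ into 416 = β·δ^2·865: β = 416/(767.159) ≈ 0.5423.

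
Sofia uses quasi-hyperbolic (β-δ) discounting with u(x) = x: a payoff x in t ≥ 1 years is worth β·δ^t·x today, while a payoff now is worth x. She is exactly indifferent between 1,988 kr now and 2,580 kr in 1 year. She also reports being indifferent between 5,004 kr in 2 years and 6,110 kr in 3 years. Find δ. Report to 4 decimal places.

Both payoffs in the second observation are in the future, so β drops out: δ^2·5004 = δ^3·6110 ⇒ δ = 5004/6110 = 0.81899.

δ ≈ 0.8190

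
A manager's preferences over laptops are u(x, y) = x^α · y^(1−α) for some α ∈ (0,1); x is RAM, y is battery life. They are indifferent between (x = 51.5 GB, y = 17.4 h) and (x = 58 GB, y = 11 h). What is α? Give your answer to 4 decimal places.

α ≈ 0.7942

Indifference: 51.5^α · 17.4^(1−α) = 58^α · 11^(1−α).
Taking logs: α·ln 51.5 + (1−α)·ln 17.4 = α·ln 58 + (1−α)·ln 11, i.e. α·-0.1188612 = (1−α)·-0.4585749.
With A = -0.1188612 and B = -0.4585749: α·A = (1−α)·B, so α = B/(A+B) = -0.4585749/-0.5774361 ≈ 0.7942.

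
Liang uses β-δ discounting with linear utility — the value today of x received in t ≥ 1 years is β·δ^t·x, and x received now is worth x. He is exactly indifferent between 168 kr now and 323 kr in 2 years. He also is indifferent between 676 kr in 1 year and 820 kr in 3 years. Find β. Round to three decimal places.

Both payoffs in the second observation are in the future, so β drops out: δ^1·676 = δ^3·820 ⇒ δ^2 = 676/820 = 0.82439, so δ = 0.90796.
Substituting δ into 168 = β·δ^2·323: β = 168/(266.278) ≈ 0.631.

β ≈ 0.631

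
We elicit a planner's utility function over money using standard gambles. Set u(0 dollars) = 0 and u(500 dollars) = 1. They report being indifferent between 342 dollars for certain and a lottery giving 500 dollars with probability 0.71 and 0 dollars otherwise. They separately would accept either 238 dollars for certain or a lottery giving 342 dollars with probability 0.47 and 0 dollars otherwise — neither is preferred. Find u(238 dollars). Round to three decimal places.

0.334

The first gamble pins u(342 dollars): it must equal 0.71·1 + 0.29·0 = 0.71.
The second indifference gives u(238 dollars) = 0.47·u(342 dollars) + 0.53·u(0 dollars) = 0.47·0.71 + 0.53·0.00 = 0.3337.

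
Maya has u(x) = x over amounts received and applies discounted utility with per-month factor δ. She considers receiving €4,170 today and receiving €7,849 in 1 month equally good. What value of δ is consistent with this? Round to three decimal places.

δ ≈ 0.531

Equating discounted utilities: u(4170) = δ·u(7849) ⇒ δ = u(4170)/u(7849).
With u(x) = x: δ = 4170/7849 = 0.53128.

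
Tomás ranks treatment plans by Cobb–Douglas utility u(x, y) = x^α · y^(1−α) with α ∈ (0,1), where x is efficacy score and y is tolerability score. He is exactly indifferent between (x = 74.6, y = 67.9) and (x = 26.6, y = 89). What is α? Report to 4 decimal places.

α ≈ 0.2079

Indifference: 74.6^α · 67.9^(1−α) = 26.6^α · 89^(1−α).
Taking logs: α·ln 74.6 + (1−α)·ln 67.9 = α·ln 26.6 + (1−α)·ln 89, i.e. α·1.0312293 = (1−α)·0.2706003.
So α/(1−α) = (0.2706003)/(1.0312293) = 0.2624056, and α = 0.2624056/1.2624056 ≈ 0.2079.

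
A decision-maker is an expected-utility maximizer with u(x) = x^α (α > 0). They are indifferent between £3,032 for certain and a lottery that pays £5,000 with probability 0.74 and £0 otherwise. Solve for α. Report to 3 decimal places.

EU(lottery) = 0.74·5000^α + 0.26·0 = 0.74·5000^α.
Equating: 3032^α = 0.74·5000^α, i.e. 0.6064^α = 0.74.
α = ln(0.74) / ln(3032/5000) = -0.301105/-0.500215 ≈ 0.602.

α ≈ 0.602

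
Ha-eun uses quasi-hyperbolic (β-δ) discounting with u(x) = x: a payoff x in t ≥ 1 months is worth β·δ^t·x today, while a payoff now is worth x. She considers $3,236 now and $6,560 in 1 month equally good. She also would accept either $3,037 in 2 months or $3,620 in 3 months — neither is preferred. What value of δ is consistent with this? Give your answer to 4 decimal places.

From the later pair, β·δ^2·3037 = β·δ^3·3620; dividing through, δ = 3037/3620 = 0.83895.

δ ≈ 0.8390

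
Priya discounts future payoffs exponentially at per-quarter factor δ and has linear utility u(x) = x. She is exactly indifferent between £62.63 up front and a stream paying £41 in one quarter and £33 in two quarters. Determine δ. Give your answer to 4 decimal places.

Equating present values: 62.63 = 41δ + 33δ².
Rearranged: 33δ² + 41δ − 62.63 = 0.
By the quadratic formula (taking the positive root), δ = (−41 + √9948.16) / 66 ≈ 0.8900.

δ ≈ 0.8900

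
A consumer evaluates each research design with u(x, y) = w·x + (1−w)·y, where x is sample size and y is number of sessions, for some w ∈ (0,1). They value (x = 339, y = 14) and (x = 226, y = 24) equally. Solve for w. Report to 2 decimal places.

w = 0.08

Equating utilities: w·339 + (1−w)·14 = w·226 + (1−w)·24.
Collecting terms: w·113 = (1−w)·10.
So w/(1−w) = 10/113 = 0.0885, giving w = 10/(113+10) = 0.08.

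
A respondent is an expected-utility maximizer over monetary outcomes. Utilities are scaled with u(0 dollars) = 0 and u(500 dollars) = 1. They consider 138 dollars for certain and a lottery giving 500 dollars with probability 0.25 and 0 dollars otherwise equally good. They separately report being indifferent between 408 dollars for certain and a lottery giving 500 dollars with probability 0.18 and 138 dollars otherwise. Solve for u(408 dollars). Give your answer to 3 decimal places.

0.385

From the first indifference, u(138 dollars) = 0.25·u(500 dollars) + 0.75·u(0 dollars) = 0.25·1 + 0.75·0 = 0.25.
Chaining: u(408 dollars) = 0.18·1.00 + 0.82·0.25 = 0.3850.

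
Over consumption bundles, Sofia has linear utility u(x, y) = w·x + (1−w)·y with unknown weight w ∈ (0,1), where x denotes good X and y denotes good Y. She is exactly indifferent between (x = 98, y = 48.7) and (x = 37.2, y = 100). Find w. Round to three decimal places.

u(98,48.7) = u(37.2,100) means w·98 + (1−w)·48.7 = w·37.2 + (1−w)·100.
Collecting terms: w·60.8 = (1−w)·51.3.
Hence w = 51.3/(60.8+51.3) = 51.3/112.1 = 0.458.

w = 0.458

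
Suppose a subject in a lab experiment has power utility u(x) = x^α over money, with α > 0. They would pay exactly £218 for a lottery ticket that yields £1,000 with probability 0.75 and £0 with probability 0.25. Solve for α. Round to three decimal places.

The lottery's expected utility is 0.75·u(1000) + 0.25·u(0) = 0.75·1000^α (since u(0) = 0 for α > 0).
Equating: 218^α = 0.75·1000^α, i.e. 0.2180^α = 0.75.
α = ln(0.75) / ln(218/1000) = -0.287682/-1.523260 ≈ 0.189.

α ≈ 0.189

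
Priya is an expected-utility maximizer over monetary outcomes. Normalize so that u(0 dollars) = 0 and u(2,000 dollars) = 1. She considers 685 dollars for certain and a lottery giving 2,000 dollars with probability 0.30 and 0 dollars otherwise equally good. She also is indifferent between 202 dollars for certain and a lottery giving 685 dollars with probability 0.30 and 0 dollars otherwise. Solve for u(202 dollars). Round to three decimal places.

0.090

First, u(685 dollars) = 0.30·u(2,000 dollars) + 0.70·u(0 dollars) = 0.30.
Then u(202 dollars) = 0.30·u(685 dollars) + 0.70·u(0 dollars) = 0.30·0.30 + 0.70·0.00 = 0.0900.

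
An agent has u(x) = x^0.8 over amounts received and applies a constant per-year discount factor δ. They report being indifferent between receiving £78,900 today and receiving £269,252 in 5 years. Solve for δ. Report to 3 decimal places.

δ ≈ 0.822

The payoff in 5 years is discounted by δ^5, so u(78900) = δ^5·u(269252) and δ^5 = u(78900)/u(269252).
Since u(x) = x^0.8, δ^5 = (78900/269252)^0.8 = 0.29303^0.8 = 0.37457.
Hence δ = (0.37457)^(1/5) = 0.82169.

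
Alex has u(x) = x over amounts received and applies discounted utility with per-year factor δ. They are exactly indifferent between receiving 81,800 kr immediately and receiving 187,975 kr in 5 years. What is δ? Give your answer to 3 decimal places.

δ ≈ 0.847

Equating discounted utilities: u(81800) = δ^5·u(187975) ⇒ δ^5 = u(81800)/u(187975).
With u(x) = x: δ^5 = 81800/187975 = 0.43516.
Taking the 5th root: δ = 0.43516^(1/5) ≈ 0.847.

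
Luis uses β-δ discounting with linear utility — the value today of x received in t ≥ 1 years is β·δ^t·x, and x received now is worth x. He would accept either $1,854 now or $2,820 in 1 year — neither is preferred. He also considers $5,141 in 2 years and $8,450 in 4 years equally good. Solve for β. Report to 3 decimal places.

β ≈ 0.843

From the later pair, β·δ^2·5141 = β·δ^4·8450; dividing through, δ^2 = 5141/8450 = 0.60840, so δ = 0.78000.
Now use the now-vs-future pair: 1854 = β·δ·2820 gives β = 1854/(0.78000·2820) ≈ 0.843.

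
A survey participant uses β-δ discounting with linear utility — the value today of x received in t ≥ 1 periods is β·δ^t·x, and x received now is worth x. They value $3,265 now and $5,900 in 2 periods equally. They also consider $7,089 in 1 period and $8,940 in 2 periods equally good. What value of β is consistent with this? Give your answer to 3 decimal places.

β ≈ 0.880

From the later pair, β·δ^1·7089 = β·δ^2·8940; dividing through, δ = 7089/8940 = 0.79295.
Now use the now-vs-future pair: 3265 = β·δ^2·5900 gives β = 3265/(0.62877·5900) ≈ 0.880.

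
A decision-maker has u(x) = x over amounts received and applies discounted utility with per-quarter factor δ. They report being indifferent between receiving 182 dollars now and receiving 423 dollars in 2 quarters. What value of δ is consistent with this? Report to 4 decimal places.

δ ≈ 0.6559

Indifference means u(182) = δ^2 · u(423), so δ^2 = u(182)/u(423).
With u(x) = x: δ^2 = 182/423 = 0.43026.
So δ = 0.43026^(1/2) ≈ 0.6559.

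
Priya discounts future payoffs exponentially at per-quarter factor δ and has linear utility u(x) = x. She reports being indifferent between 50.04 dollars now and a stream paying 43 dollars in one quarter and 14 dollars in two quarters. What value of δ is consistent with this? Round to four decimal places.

Equating present values: 50.04 = 43δ + 14δ².
Rearranged: 14δ² + 43δ − 50.04 = 0.
By the quadratic formula (taking the positive root), δ = (−43 + √4651.24) / 28 ≈ 0.9000.

δ ≈ 0.9000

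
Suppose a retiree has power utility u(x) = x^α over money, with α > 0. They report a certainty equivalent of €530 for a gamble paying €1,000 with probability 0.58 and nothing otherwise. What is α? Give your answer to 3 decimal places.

α ≈ 0.858

The lottery's expected utility is 0.58·u(1000) + 0.42·u(0) = 0.58·1000^α (since u(0) = 0 for α > 0).
Equating: 530^α = 0.58·1000^α, i.e. 0.5300^α = 0.58.
Take logs: α = ln 0.58 / ln(530/1000) ≈ 0.85800.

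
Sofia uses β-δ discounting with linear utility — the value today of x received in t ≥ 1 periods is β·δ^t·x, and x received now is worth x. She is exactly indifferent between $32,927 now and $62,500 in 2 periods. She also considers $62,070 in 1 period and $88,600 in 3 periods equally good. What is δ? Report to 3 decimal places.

δ ≈ 0.837

The second indifference involves only future payoffs, so β cancels: β·δ^1·62070 = β·δ^3·88600, giving δ^2 = 62070/88600 = 0.70056, so δ = 0.83700.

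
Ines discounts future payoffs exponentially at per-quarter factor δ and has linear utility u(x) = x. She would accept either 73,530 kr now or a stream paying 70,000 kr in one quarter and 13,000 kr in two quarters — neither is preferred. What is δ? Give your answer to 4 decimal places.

Present value of the stream is 70000·δ + 13000·δ². Indifference gives 70000δ + 13000δ² = 73530.
So 13000δ² + 70000δ − 73530 = 0.
The positive root is δ = [−70000 + √(70000² + 4·13000·73530)] / (2·13000) = (−70000 + 93400.000)/26000 ≈ 0.9000.

δ ≈ 0.9000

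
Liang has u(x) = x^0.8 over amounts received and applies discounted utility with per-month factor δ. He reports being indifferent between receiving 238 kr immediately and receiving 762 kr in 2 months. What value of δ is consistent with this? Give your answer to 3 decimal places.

δ ≈ 0.628

The payoff in 2 months is discounted by δ^2, so u(238) = δ^2·u(762) and δ^2 = u(238)/u(762).
Since u(x) = x^0.8, δ^2 = (238/762)^0.8 = 0.31234^0.8 = 0.39418.
Taking the square root: δ = 0.39418^(1/2) ≈ 0.628.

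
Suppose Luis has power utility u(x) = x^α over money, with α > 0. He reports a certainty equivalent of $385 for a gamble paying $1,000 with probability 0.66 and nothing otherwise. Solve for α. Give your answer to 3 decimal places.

Since u(0) = 0, the lottery's EU is 0.66·1000^α.
Setting u(385) equal to that: 385^α = 0.66·1000^α ⇒ (385/1000)^α = 0.66.
α = ln(0.66) / ln(385/1000) = -0.415515/-0.954512 ≈ 0.435.

α ≈ 0.435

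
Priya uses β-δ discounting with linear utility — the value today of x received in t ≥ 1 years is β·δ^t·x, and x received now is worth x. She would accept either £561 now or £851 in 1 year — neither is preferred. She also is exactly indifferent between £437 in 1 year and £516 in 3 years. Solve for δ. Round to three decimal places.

From the later pair, β·δ^1·437 = β·δ^3·516; dividing through, δ^2 = 437/516 = 0.84690, so δ = 0.92027.

δ ≈ 0.920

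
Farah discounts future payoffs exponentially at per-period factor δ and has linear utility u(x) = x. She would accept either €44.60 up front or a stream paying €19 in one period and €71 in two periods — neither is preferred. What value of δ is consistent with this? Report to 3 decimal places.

The stream is worth 19δ + 71δ² today, so 19δ + 71δ² = 44.60.
So 71δ² + 19δ − 44.60 = 0.
By the quadratic formula (taking the positive root), δ = (−19 + √13027.40) / 142 ≈ 0.670.

δ ≈ 0.670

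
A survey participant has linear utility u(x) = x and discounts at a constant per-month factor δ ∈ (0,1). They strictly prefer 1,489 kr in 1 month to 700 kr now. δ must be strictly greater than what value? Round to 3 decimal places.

Under u(x) = x this choice says 700 < δ·1489.
Dividing through by 1489 gives δ > 0.47011.

δ > 0.470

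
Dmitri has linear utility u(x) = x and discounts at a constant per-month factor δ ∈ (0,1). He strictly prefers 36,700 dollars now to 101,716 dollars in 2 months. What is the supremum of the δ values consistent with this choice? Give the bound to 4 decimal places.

The preference means 36700 > δ^2·101716.
So δ^2 < 36700/101716 = 0.36081; taking the square root of both positive sides preserves the inequality.
δ < (36700/101716)^(1/2) ≈ 0.6007.

δ < 0.6007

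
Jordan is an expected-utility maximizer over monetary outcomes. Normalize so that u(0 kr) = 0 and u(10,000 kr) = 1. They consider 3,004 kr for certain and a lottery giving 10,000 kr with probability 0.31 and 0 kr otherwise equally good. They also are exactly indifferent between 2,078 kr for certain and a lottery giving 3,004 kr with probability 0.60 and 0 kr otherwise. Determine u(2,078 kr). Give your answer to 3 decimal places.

The first gamble pins u(3,004 kr): it must equal 0.31·1 + 0.69·0 = 0.31.
The second indifference gives u(2,078 kr) = 0.60·u(3,004 kr) + 0.40·u(0 kr) = 0.60·0.31 + 0.40·0.00 = 0.1860.

0.186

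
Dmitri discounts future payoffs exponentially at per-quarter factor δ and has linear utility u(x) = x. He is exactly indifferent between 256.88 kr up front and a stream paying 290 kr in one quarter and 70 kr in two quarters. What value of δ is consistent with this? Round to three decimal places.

δ ≈ 0.750

Equating present values: 256.88 = 290δ + 70δ².
Rearranged: 70δ² + 290δ − 256.88 = 0.
By the quadratic formula (taking the positive root), δ = (−290 + √156026.40) / 140 ≈ 0.750.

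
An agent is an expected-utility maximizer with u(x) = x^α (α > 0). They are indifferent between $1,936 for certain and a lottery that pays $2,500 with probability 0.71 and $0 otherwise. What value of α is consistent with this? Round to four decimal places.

The lottery's expected utility is 0.71·u(2500) + 0.29·u(0) = 0.71·2500^α (since u(0) = 0 for α > 0).
Equating: 1936^α = 0.71·2500^α, i.e. 0.7744^α = 0.71.
Take logs: α = ln 0.71 / ln(1936/2500) ≈ 1.339597.

α ≈ 1.3396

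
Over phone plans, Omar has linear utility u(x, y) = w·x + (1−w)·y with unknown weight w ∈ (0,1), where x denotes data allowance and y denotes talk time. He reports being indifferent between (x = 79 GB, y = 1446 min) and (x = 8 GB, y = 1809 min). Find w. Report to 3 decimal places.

w = 0.836

u(79,1446) = u(8,1809) means w·79 + (1−w)·1446 = w·8 + (1−w)·1809.
w·(79−8) = (1−w)·(1809−1446), i.e. w·71 = (1−w)·363.
Hence w = 363/(71+363) = 363/434 = 0.836.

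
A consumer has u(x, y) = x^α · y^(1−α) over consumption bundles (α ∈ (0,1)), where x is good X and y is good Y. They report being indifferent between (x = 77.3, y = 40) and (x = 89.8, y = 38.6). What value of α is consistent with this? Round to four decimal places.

α ≈ 0.1920

The Cobb–Douglas utilities coincide, so 77.3^α·40^(1−α) = 89.8^α·38.6^(1−α).
Rearrange to (77.3/89.8)^α = (38.6/40)^(1−α) and take logs: α·-0.1498910 = (1−α)·-0.0356272.
So α/(1−α) = (-0.0356272)/(-0.1498910) = 0.2376874, and α = 0.2376874/1.2376874 ≈ 0.1920.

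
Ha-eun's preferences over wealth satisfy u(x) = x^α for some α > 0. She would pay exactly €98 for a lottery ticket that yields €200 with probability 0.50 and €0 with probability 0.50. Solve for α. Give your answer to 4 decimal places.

α ≈ 0.9717

EU(lottery) = 0.50·200^α + 0.50·0 = 0.50·200^α.
Equating: 98^α = 0.50·200^α, i.e. 0.4900^α = 0.50.
Take logs: α = ln 0.50 / ln(98/200) ≈ 0.971679.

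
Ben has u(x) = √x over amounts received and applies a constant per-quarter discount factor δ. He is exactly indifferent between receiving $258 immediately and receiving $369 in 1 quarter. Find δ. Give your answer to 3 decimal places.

δ ≈ 0.836

Equating discounted utilities: u(258) = δ·u(369) ⇒ δ = u(258)/u(369).
With u(x) = √x: δ = √258/√369 = √(258/369) = 0.83617.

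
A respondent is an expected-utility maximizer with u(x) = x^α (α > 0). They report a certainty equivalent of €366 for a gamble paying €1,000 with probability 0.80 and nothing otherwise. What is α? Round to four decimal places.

α ≈ 0.2220

EU(lottery) = 0.80·1000^α + 0.20·0 = 0.80·1000^α.
Setting u(366) equal to that: 366^α = 0.80·1000^α ⇒ (366/1000)^α = 0.80.
Taking logs: α·ln(366/1000) = ln(0.80), so α = -0.2231436 / -1.0051219 ≈ 0.2220.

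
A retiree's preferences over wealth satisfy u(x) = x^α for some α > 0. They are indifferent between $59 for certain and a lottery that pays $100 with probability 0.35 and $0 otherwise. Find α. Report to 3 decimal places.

The lottery's expected utility is 0.35·u(100) + 0.65·u(0) = 0.35·100^α (since u(0) = 0 for α > 0).
Indifference: 59^α = 0.35·100^α, so (59/100)^α = 0.35.
α = ln(0.35) / ln(59/100) = -1.049822/-0.527633 ≈ 1.990.

α ≈ 1.990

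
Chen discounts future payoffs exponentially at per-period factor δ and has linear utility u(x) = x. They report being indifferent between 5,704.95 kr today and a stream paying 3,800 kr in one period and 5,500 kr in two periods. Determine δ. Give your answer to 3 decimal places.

The stream is worth 3800δ + 5500δ² today, so 3800δ + 5500δ² = 5704.95.
So 5500δ² + 3800δ − 5704.95 = 0.
By the quadratic formula (taking the positive root), δ = (−3800 + √139948900.00) / 11000 ≈ 0.730.

δ ≈ 0.730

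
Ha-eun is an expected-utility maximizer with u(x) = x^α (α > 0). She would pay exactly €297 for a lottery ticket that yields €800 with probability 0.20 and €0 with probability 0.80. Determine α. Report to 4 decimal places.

α ≈ 1.6243

EU(lottery) = 0.20·800^α + 0.80·0 = 0.20·800^α.
Indifference: 297^α = 0.20·800^α, so (297/800)^α = 0.20.
α = ln(0.20) / ln(297/800) = -1.6094379/-0.9908796 ≈ 1.6243.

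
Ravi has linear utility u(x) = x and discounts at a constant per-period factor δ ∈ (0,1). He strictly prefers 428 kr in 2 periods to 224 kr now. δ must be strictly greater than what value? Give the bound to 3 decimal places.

δ > 0.723

Under u(x) = x this choice says 224 < δ^2·428.
Hence δ^2 > 224/428 = 0.52336, and x ↦ x^(1/2) is increasing on (0,∞).
δ > (224/428)^(1/2) ≈ 0.723.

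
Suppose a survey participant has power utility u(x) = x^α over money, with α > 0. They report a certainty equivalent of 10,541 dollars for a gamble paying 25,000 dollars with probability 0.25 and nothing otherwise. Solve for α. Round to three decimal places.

EU(lottery) = 0.25·25000^α + 0.75·0 = 0.25·25000^α.
Indifference: 10541^α = 0.25·25000^α, so (10541/25000)^α = 0.25.
Take logs: α = ln 0.25 / ln(10541/25000) ≈ 1.60524.

α ≈ 1.605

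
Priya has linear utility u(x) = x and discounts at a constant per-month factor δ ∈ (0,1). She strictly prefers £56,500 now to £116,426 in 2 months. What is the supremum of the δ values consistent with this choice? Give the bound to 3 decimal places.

The preference means 56500 > δ^2·116426.
Dividing by 116426: δ^2 < 0.48529. Both sides are positive, so the square root keeps the direction.
δ < 0.48529^(1/2) = 0.697.

δ < 0.697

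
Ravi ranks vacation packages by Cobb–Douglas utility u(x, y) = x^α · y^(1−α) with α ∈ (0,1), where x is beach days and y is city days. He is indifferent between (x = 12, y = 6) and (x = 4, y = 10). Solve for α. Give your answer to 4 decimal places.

Indifference: 12^α · 6^(1−α) = 4^α · 10^(1−α).
Taking logs: α·ln 12 + (1−α)·ln 6 = α·ln 4 + (1−α)·ln 10, i.e. α·1.0986123 = (1−α)·0.5108256.
So α/(1−α) = (0.5108256)/(1.0986123) = 0.4649735, and α = 0.4649735/1.4649735 ≈ 0.3174.

α ≈ 0.3174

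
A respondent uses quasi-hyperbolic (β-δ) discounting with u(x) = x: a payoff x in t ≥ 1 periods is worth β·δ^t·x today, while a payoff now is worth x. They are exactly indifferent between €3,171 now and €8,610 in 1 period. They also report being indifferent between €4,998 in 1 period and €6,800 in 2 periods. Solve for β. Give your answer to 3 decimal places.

From the later pair, β·δ^1·4998 = β·δ^2·6800; dividing through, δ = 4998/6800 = 0.73500.
Now use the now-vs-future pair: 3171 = β·δ·8610 gives β = 3171/(0.73500·8610) ≈ 0.501.

β ≈ 0.501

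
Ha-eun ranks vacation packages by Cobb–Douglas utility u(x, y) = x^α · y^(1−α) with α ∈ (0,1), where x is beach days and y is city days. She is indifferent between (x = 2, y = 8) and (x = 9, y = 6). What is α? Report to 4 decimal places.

The Cobb–Douglas utilities coincide, so 2^α·8^(1−α) = 9^α·6^(1−α).
Rearrange to (2/9)^α = (6/8)^(1−α) and take logs: α·-1.5040774 = (1−α)·-0.2876821.
With A = -1.5040774 and B = -0.2876821: α·A = (1−α)·B, so α = B/(A+B) = -0.2876821/-1.7917595 ≈ 0.1606.

α ≈ 0.1606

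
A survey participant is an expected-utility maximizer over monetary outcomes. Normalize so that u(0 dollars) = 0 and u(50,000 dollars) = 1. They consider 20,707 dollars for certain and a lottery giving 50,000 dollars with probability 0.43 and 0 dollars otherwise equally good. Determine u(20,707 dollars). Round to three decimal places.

0.430

By the standard-gamble method, u(20,707 dollars) is just the indifference probability on the best outcome: 0.43.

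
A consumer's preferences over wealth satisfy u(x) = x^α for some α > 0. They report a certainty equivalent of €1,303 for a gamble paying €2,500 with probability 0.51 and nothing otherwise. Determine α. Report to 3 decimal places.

α ≈ 1.033

EU(lottery) = 0.51·2500^α + 0.49·0 = 0.51·2500^α.
Setting u(1303) equal to that: 1303^α = 0.51·2500^α ⇒ (1303/2500)^α = 0.51.
α = ln(0.51) / ln(1303/2500) = -0.673345/-0.651621 ≈ 1.033.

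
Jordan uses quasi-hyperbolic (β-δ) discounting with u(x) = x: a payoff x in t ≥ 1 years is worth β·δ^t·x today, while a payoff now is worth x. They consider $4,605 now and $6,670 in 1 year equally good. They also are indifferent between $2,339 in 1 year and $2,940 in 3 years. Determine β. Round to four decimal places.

The second indifference involves only future payoffs, so β cancels: β·δ^1·2339 = β·δ^3·2940, giving δ^2 = 2339/2940 = 0.79558, so δ = 0.89195.
The first indifference: 4605 = β·δ·6670, so β = 4605/(δ·6670) = 4605/(0.89195·6670) ≈ 0.7740.

β ≈ 0.7740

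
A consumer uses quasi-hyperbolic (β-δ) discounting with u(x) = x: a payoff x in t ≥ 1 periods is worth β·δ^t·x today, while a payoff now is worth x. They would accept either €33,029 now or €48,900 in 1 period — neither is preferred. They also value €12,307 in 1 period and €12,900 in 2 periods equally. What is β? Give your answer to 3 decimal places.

The second indifference involves only future payoffs, so β cancels: β·δ^1·12307 = β·δ^2·12900, giving δ = 12307/12900 = 0.95403.
The first indifference: 33029 = β·δ·48900, so β = 33029/(δ·48900) = 33029/(0.95403·48900) ≈ 0.708.

β ≈ 0.708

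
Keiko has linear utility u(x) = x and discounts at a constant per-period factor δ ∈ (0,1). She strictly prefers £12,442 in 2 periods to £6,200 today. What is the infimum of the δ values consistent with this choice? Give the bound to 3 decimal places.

The preference means 6200 < δ^2·12442.
Hence δ^2 > 6200/12442 = 0.49831, and x ↦ x^(1/2) is increasing on (0,∞).
δ > 0.49831^(1/2) = 0.706.

δ > 0.706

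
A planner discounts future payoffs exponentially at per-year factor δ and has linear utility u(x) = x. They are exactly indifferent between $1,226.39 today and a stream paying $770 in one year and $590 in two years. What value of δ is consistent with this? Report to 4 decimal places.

Present value of the stream is 770·δ + 590·δ². Indifference gives 770δ + 590δ² = 1226.39.
So 590δ² + 770δ − 1226.39 = 0.
The positive root is δ = [−770 + √(770² + 4·590·1226.39)] / (2·590) = (−770 + 1867.399)/1180 ≈ 0.9300.

δ ≈ 0.9300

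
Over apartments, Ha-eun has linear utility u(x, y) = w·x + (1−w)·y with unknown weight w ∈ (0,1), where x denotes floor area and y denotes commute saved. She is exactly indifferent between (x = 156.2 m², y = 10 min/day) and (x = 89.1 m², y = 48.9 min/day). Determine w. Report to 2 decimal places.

w = 0.37

u(156.2,10) = u(89.1,48.9) means w·156.2 + (1−w)·10 = w·89.1 + (1−w)·48.9.
Rearranging, 67.1·w − 38.9·(1−w) = 0.
The marginal rate of substitution is 38.9/67.1, so w = 38.9/(67.1+38.9) = 0.37.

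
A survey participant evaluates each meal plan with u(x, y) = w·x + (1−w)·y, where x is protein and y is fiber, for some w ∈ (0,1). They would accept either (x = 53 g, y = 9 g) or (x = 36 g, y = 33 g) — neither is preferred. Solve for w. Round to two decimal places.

w = 0.59

Indifference: w·53 + (1−w)·9 = w·36 + (1−w)·33.
Collecting terms: w·17 = (1−w)·24.
Hence w = 24/(17+24) = 24/41 = 0.59.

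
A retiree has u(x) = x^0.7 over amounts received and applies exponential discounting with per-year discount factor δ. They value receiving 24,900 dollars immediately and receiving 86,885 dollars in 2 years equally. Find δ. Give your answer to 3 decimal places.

δ ≈ 0.646

The payoff in 2 years is discounted by δ^2, so u(24900) = δ^2·u(86885) and δ^2 = u(24900)/u(86885).
Since u(x) = x^0.7, δ^2 = (24900/86885)^0.7 = 0.28659^0.7 = 0.41694.
Hence δ = (0.41694)^(1/2) = 0.64571.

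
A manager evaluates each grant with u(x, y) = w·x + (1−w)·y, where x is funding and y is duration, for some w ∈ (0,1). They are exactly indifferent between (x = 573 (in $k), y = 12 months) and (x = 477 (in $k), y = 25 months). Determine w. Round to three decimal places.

w = 0.119

Equating utilities: w·573 + (1−w)·12 = w·477 + (1−w)·25.
Rearranging, 96·w − 13·(1−w) = 0.
So w/(1−w) = 13/96 = 0.1354, giving w = 13/(96+13) = 0.119.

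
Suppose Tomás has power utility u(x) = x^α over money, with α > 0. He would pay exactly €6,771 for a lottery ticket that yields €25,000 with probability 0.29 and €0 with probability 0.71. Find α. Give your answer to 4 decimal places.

α ≈ 0.9477

EU(lottery) = 0.29·25000^α + 0.71·0 = 0.29·25000^α.
Indifference: 6771^α = 0.29·25000^α, so (6771/25000)^α = 0.29.
Take logs: α = ln 0.29 / ln(6771/25000) ≈ 0.947672.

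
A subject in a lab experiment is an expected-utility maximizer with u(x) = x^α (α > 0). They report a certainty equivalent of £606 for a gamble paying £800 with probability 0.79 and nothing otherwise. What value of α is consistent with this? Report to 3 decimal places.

α ≈ 0.849

EU(lottery) = 0.79·800^α + 0.21·0 = 0.79·800^α.
Indifference: 606^α = 0.79·800^α, so (606/800)^α = 0.79.
α = ln(0.79) / ln(606/800) = -0.235722/-0.277732 ≈ 0.849.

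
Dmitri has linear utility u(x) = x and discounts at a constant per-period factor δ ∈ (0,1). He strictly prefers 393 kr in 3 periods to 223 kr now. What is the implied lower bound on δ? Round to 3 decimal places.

The preference means 223 < δ^3·393.
Hence δ^3 > 223/393 = 0.56743, and x ↦ x^(1/3) is increasing on (0,∞).
δ > 0.56743^(1/3) = 0.828.

δ > 0.828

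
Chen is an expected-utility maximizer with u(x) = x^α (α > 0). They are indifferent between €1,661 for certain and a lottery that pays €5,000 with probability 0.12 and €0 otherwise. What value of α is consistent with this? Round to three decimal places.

α ≈ 1.924

The lottery's expected utility is 0.12·u(5000) + 0.88·u(0) = 0.12·5000^α (since u(0) = 0 for α > 0).
Equating: 1661^α = 0.12·5000^α, i.e. 0.3322^α = 0.12.
Take logs: α = ln 0.12 / ln(1661/5000) ≈ 1.92398.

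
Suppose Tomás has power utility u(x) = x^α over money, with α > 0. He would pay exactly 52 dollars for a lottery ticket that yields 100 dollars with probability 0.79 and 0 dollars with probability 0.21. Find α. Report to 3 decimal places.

Since u(0) = 0, the lottery's EU is 0.79·100^α.
Equating: 52^α = 0.79·100^α, i.e. 0.5200^α = 0.79.
Taking logs: α·ln(52/100) = ln(0.79), so α = -0.235722 / -0.653926 ≈ 0.360.

α ≈ 0.360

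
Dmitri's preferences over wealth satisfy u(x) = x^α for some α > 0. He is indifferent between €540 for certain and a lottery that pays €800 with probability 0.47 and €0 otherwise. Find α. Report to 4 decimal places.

The lottery's expected utility is 0.47·u(800) + 0.53·u(0) = 0.47·800^α (since u(0) = 0 for α > 0).
Indifference: 540^α = 0.47·800^α, so (540/800)^α = 0.47.
α = ln(0.47) / ln(540/800) = -0.7550226/-0.3930426 ≈ 1.9210.

α ≈ 1.9210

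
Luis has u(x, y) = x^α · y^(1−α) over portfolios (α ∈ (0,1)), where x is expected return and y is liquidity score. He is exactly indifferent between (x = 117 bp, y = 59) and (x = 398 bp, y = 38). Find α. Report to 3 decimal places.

Set the two utilities equal: 117^α·59^(1−α) = 398^α·38^(1−α).
(117/398)^α = (38/59)^(1−α); take logs: α·ln(117/398) = (1−α)·ln(38/59), i.e. α·-1.224278 = (1−α)·-0.439951.
With A = -1.224278 and B = -0.439951: α·A = (1−α)·B, so α = B/(A+B) = -0.439951/-1.664229 ≈ 0.264.

α ≈ 0.264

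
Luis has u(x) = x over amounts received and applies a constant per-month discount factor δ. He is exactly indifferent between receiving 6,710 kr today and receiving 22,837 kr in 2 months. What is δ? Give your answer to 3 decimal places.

δ ≈ 0.542

The payoff in 2 months is discounted by δ^2, so u(6710) = δ^2·u(22837) and δ^2 = u(6710)/u(22837).
With u(x) = x: δ^2 = 6710/22837 = 0.29382.
So δ = 0.29382^(1/2) ≈ 0.542.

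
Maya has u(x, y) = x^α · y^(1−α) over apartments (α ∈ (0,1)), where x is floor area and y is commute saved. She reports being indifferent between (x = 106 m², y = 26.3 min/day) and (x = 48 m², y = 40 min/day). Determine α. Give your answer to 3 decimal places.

The Cobb–Douglas utilities coincide, so 106^α·26.3^(1−α) = 48^α·40^(1−α).
Taking logs: α·ln 106 + (1−α)·ln 26.3 = α·ln 48 + (1−α)·ln 40, i.e. α·0.792238 = (1−α)·0.419311.
So α/(1−α) = (0.419311)/(0.792238) = 0.529274, and α = 0.529274/1.529274 ≈ 0.346.

α ≈ 0.346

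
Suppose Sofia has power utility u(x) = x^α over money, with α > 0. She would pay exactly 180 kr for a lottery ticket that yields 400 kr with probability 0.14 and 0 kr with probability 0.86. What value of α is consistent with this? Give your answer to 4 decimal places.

α ≈ 2.4622

EU(lottery) = 0.14·400^α + 0.86·0 = 0.14·400^α.
Indifference: 180^α = 0.14·400^α, so (180/400)^α = 0.14.
α = ln(0.14) / ln(180/400) = -1.9661129/-0.7985077 ≈ 2.4622.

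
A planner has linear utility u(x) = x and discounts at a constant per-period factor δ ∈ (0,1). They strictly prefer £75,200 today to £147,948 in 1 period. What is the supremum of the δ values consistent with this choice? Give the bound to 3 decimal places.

δ < 0.508

Comparing present values: 75200 > δ·147948.
Dividing through by 147948 gives δ < 0.50829.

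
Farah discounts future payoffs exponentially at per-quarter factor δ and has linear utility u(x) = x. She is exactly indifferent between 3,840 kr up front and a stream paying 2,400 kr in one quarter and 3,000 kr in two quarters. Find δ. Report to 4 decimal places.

δ ≈ 0.8000

Equating present values: 3840 = 2400δ + 3000δ².
Rearranged: 3000δ² + 2400δ − 3840 = 0.
By the quadratic formula (taking the positive root), δ = (−2400 + √51840000.00) / 6000 ≈ 0.8000.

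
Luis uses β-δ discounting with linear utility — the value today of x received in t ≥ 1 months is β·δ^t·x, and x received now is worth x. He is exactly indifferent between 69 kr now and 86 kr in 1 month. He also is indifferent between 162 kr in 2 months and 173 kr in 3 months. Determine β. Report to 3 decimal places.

From the later pair, β·δ^2·162 = β·δ^3·173; dividing through, δ = 162/173 = 0.93642.
The first indifference: 69 = β·δ·86, so β = 69/(δ·86) = 69/(0.93642·86) ≈ 0.857.

β ≈ 0.857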